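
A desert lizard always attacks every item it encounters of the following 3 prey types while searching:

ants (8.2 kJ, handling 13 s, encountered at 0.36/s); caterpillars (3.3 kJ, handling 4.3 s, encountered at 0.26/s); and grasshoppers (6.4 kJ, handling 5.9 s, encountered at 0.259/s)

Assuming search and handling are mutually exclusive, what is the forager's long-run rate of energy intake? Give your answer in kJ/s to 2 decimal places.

0.66 kJ/s

R = (0.36×8.2 + 0.26×3.3 + 0.259×6.4) / (1 + 0.36×13 + 0.26×4.3 + 0.259×5.9) = 5.468/8.326 = 0.6567 kJ/s.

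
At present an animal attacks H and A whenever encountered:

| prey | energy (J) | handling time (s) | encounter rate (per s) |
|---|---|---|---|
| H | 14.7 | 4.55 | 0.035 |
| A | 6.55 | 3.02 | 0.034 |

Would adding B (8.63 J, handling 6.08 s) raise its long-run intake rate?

Yes

Intake rate on the current diet: R = (0.035×14.7 + 0.034×6.55) / (1 + 0.035×4.55 + 0.034×3.02) = 0.7372/1.262 = 0.5842 J/s.
B: E/h = 8.63/6.08 = 1.419 J/s.
Since 1.419 > R, including B increases the long-run rate.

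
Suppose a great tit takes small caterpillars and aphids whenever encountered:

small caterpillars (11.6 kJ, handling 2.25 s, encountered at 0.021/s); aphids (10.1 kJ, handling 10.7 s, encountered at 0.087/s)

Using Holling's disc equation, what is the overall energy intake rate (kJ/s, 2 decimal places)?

Energy encountered per unit search time: 0.021×11.6 + 0.087×10.1 = 1.122 kJ/s.
Handling time per unit search time: 0.021×2.25 + 0.087×10.7 = 0.9781.
Rate = 1.122/(1 + 0.9781) = 0.5673 kJ/s.

0.57 kJ/s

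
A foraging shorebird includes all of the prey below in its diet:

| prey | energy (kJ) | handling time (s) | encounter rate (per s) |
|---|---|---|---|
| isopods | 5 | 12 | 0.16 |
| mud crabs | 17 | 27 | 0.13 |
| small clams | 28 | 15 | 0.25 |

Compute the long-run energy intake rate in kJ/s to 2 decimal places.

0.98 kJ/s

R = (0.16×5 + 0.13×17 + 0.25×28) / (1 + 0.16×12 + 0.13×27 + 0.25×15) = 10.01/10.18 = 0.9833 kJ/s.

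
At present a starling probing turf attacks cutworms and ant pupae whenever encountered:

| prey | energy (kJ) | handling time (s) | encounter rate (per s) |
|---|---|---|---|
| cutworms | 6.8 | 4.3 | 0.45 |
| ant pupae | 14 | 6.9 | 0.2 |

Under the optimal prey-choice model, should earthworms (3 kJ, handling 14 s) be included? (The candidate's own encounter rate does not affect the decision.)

No

Current rate: (0.45×6.8 + 0.2×14)/(1 + 0.45×4.3 + 0.2×6.9) = 1.358 kJ/s.
Profitability of earthworms: 3/14 = 0.2143 kJ/s.
Since 0.2143 < R, time spent handling earthworms is better spent searching.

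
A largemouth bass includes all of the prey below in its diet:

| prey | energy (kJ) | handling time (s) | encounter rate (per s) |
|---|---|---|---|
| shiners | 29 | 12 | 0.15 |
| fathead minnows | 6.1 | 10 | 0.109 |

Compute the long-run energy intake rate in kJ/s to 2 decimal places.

R = Σλ_iE_i / (1 + Σλ_ih_i)
Numerator: 0.15×29 + 0.109×6.1 = 5.015
Denominator: 1 + 0.15×12 + 0.109×10 = 3.89
R = 5.015/3.89 = 1.289 kJ/s

1.29 kJ/s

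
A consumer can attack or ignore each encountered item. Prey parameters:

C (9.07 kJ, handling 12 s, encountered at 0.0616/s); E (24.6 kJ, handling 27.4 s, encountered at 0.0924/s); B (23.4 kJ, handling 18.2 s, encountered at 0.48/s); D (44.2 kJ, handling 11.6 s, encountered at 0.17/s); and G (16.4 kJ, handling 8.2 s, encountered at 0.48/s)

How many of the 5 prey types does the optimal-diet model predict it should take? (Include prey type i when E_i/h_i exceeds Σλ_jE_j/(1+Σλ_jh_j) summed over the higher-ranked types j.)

1

E/h in descending order: D 3.81, G 2, B 1.29, E 0.898, C 0.756 kJ/s. The optimal diet is the largest prefix of this list for which every included type satisfies E_i/h_i > R on the types above it.
Rate on top 1: 2.528. G: 2 < 2.528 → exclude; stop.
Optimal diet: D — 1 of 5 types.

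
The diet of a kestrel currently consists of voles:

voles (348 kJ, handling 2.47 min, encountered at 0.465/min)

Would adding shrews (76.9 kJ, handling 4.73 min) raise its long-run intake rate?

No

Intake rate on the current diet: R = (0.465×348) / (1 + 0.465×2.47) = 161.8/2.149 = 75.32 kJ/min.
shrews: E/h = 76.9/4.73 = 16.26 kJ/min.
Since 16.26 < R, time spent handling shrews is better spent searching.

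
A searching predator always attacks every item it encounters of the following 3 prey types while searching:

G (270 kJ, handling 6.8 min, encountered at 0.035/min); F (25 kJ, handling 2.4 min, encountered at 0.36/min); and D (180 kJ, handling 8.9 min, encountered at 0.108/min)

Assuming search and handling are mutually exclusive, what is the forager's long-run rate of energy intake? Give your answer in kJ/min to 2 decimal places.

12.37 kJ/min

Energy encountered per unit search time: 0.035×270 + 0.36×25 + 0.108×180 = 37.89 kJ/min.
Handling time per unit search time: 0.035×6.8 + 0.36×2.4 + 0.108×8.9 = 2.063.
Rate = 37.89/(1 + 2.063) = 12.37 kJ/min.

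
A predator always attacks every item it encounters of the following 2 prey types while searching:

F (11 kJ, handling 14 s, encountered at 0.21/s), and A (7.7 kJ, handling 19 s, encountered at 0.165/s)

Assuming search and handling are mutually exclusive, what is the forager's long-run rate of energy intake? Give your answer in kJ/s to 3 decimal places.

R = Σλ_iE_i / (1 + Σλ_ih_i)
Numerator: 0.21×11 + 0.165×7.7 = 3.581
Denominator: 1 + 0.21×14 + 0.165×19 = 7.075
R = 3.581/7.075 = 0.5061 kJ/s

0.506 kJ/s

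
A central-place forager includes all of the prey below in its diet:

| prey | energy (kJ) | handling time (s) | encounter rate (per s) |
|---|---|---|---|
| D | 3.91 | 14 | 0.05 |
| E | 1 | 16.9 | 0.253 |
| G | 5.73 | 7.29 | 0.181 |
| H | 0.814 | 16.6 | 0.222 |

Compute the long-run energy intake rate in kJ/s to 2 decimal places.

0.15 kJ/s

R = Σλ_iE_i / (1 + Σλ_ih_i)
Numerator: 0.05×3.91 + 0.253×1 + 0.181×5.73 + 0.222×0.814 = 1.666
Denominator: 1 + 0.05×14 + 0.253×16.9 + 0.181×7.29 + 0.222×16.6 = 10.98
R = 1.666/10.98 = 0.1518 kJ/s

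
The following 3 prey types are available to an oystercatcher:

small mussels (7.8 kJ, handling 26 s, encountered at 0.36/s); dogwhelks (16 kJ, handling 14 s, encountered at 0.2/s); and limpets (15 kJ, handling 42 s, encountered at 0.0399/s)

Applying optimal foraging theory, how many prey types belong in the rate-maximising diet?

1

E/h in descending order: dogwhelks 1.14, limpets 0.357, small mussels 0.3 kJ/s. The optimal diet is the largest prefix of this list for which every included type satisfies E_i/h_i > R on the types above it.
Rate on top 1: 0.8421. limpets: 0.357 < 0.8421 → exclude; stop.
Optimal diet: dogwhelks — 1 of 3 types.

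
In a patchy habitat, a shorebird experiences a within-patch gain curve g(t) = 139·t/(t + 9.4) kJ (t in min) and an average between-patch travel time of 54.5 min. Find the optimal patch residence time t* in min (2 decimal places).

22.63 min

By the marginal value theorem, leave when the instantaneous gain rate g'(t) equals the habitat-wide average g(t)/(T + t).
g'(t) = 139·9.4/(t + 9.4)². Setting 139·9.4/(t+9.4)² = 139t/[(t+9.4)(54.5+t)] gives 9.4(54.5+t) = t(t+9.4), so t² = 9.4×54.5 = 512.3.
t* = √512.3 = 22.63 min.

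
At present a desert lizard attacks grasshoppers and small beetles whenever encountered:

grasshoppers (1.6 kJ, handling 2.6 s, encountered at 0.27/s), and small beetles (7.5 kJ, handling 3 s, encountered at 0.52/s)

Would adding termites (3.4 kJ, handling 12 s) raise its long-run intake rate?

No

Current rate: (0.27×1.6 + 0.52×7.5)/(1 + 0.27×2.6 + 0.52×3) = 1.328 kJ/s.
termites: E/h = 3.4/12 = 0.2833 kJ/s.
Since 0.2833 < R, time spent handling termites is better spent searching.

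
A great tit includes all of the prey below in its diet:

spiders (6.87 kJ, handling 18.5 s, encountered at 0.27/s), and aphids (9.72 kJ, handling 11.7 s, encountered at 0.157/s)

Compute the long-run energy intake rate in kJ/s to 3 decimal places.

0.432 kJ/s

R = (0.27×6.87 + 0.157×9.72) / (1 + 0.27×18.5 + 0.157×11.7) = 3.381/7.832 = 0.4317 kJ/s.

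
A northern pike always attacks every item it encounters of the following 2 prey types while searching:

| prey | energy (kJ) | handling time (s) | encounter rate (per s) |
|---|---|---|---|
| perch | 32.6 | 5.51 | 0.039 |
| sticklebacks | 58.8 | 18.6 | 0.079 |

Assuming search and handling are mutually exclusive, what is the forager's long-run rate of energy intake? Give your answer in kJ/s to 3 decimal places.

Energy encountered per unit search time: 0.039×32.6 + 0.079×58.8 = 5.917 kJ/s.
Handling time per unit search time: 0.039×5.51 + 0.079×18.6 = 1.684.
Rate = 5.917/(1 + 1.684) = 2.204 kJ/s.

2.204 kJ/s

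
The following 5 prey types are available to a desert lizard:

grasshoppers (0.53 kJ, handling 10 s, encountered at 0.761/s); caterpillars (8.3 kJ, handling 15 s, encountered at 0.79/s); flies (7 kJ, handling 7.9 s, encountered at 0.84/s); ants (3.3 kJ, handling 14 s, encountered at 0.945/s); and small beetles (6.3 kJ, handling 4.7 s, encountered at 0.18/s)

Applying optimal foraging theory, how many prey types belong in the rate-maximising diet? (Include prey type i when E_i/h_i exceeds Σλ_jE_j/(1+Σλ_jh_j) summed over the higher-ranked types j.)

2

Rank by E/h (kJ/s): small beetles 1.34, flies 0.886, caterpillars 0.553, ants 0.236, grasshoppers 0.053. Include each in turn until the next type's E/h falls below the running intake rate.
Rate on top 1: 0.6143. flies: 0.886 > 0.6143 → include.
Rate on top 2: 0.8269. caterpillars: 0.553 < 0.8269 → exclude; stop.
Optimal diet: small beetles, flies — 2 of 5 types.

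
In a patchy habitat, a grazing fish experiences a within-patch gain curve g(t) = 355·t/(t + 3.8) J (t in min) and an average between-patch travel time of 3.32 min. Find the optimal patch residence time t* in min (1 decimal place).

3.6 min

By the marginal value theorem, leave when the instantaneous gain rate g'(t) equals the habitat-wide average g(t)/(T + t).
g'(t) = 355·3.8/(t + 3.8)². Setting 355·3.8/(t+3.8)² = 355t/[(t+3.8)(3.32+t)] gives 3.8(3.32+t) = t(t+3.8), so t² = 3.8×3.32 = 12.62.
t* = √12.62 = 3.552 min.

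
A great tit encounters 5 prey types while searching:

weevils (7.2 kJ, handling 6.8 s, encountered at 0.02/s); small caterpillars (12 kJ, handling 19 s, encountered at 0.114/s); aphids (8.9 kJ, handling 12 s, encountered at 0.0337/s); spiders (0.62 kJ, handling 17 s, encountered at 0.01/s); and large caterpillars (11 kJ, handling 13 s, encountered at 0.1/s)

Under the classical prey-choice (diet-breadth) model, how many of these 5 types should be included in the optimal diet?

4

Profitabilities (E/h, kJ/s): weevils 1.06, large caterpillars 0.846, aphids 0.742, small caterpillars 0.632, spiders 0.0365. Add prey in this order while the next type's profitability exceeds the intake rate on those already taken.
Rate on top 1: 0.1268. large caterpillars: 0.846 > 0.1268 → include.
Rate on top 2: 0.5107. aphids: 0.742 > 0.5107 → include.
Rate on top 3: 0.5436. small caterpillars: 0.632 > 0.5436 → include.
Rate on top 4: 0.5816. spiders: 0.0365 < 0.5816 → exclude; stop.
Optimal diet: weevils, large caterpillars, aphids, small caterpillars — 4 of 5 types.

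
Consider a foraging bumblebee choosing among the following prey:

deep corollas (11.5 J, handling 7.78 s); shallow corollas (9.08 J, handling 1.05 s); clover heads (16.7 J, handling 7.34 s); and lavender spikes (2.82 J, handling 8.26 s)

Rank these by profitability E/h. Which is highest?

shallow corollas

In descending order of E/h:
shallow corollas: 9.08/1.05 = 8.65 J/s
clover heads: 16.7/7.34 = 2.28 J/s
deep corollas: 11.5/7.78 = 1.48 J/s
lavender spikes: 2.82/8.26 = 0.341 J/s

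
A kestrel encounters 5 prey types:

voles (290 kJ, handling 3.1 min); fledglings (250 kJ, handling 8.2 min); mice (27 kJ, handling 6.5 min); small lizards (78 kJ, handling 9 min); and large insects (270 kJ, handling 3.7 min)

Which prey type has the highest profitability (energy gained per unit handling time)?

In descending order of E/h:
voles: 290/3.1 = 93.5 kJ/min
large insects: 270/3.7 = 73 kJ/min
fledglings: 250/8.2 = 30.5 kJ/min
small lizards: 78/9 = 8.67 kJ/min
mice: 27/6.5 = 4.15 kJ/min

voles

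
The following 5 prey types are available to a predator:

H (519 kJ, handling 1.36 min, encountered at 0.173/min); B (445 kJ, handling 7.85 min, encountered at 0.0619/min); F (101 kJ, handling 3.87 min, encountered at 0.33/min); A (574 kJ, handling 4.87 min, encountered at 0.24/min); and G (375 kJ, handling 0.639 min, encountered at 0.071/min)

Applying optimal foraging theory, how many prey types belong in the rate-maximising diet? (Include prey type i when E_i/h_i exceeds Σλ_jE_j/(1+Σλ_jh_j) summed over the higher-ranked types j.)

3

E/h in descending order: G 587, H 382, A 118, B 56.7, F 26.1 kJ/min. The optimal diet is the largest prefix of this list for which every included type satisfies E_i/h_i > R on the types above it.
Rate on top 1: 25.47. H: 382 > 25.47 → include.
Rate on top 2: 90.9. A: 118 > 90.9 → include.
Rate on top 3: 103.8. B: 56.7 < 103.8 → exclude; stop.
Optimal diet: G, H, A — 3 of 5 types.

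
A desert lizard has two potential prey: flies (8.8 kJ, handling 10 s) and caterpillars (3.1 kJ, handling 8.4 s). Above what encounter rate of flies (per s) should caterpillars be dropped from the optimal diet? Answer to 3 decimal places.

The zero-one rule: include caterpillars iff E₂/h₂ > λE₁/(1+λh₁). Equality gives the switch point.
λE₁h₂ = E₂ + λE₂h₁ ⇒ λ = E₂/(E₁h₂ − E₂h₁) = 3.1/(73.92 − 31) = 0.07223 per s.

0.072 per s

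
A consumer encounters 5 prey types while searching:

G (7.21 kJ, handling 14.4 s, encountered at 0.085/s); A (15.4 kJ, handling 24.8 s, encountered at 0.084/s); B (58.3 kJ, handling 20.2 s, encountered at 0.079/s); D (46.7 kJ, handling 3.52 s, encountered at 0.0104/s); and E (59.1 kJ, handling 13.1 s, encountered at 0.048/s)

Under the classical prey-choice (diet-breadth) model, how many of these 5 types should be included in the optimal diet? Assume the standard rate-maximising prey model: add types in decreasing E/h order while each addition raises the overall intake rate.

Rank by E/h (kJ/s): D 13.3, E 4.51, B 2.89, A 0.621, G 0.501. Include each in turn until the next type's E/h falls below the running intake rate.
Rate on top 1: 0.4685. E: 4.51 > 0.4685 → include.
Rate on top 2: 1.995. B: 2.89 > 1.995 → include.
Rate on top 3: 2.431. A: 0.621 < 2.431 → exclude; stop.
Optimal diet: D, E, B — 3 of 5 types.

3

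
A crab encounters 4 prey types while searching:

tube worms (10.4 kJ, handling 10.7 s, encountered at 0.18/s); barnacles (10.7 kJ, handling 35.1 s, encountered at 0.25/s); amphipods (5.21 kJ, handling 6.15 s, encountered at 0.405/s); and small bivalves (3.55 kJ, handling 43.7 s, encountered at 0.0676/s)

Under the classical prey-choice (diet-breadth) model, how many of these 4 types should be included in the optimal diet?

E/h in descending order: tube worms 0.972, amphipods 0.847, barnacles 0.305, small bivalves 0.0812 kJ/s. The optimal diet is the largest prefix of this list for which every included type satisfies E_i/h_i > R on the types above it.
Rate on top 1: 0.6398. amphipods: 0.847 > 0.6398 → include.
Rate on top 2: 0.7351. barnacles: 0.305 < 0.7351 → exclude; stop.
Optimal diet: tube worms, amphipods — 2 of 4 types.

2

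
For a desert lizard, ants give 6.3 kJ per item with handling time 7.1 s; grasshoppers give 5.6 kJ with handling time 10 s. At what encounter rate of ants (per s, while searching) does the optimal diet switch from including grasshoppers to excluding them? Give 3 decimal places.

At the threshold, the rate on ants alone equals the profitability of grasshoppers: λ·6.3/(1 + λ·7.1) = 5.6/10 = 0.56.
Rearranging, λ(6.3 − 0.56×7.1) = 0.56, so λ = 0.56/2.324 = 0.241 per s.

0.241 per s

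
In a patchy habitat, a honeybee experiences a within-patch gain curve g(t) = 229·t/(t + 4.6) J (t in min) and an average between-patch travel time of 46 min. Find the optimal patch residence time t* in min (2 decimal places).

By the marginal value theorem, leave when the instantaneous gain rate g'(t) equals the habitat-wide average g(t)/(T + t).
g'(t) = 229·4.6/(t + 4.6)². Setting 229·4.6/(t+4.6)² = 229t/[(t+4.6)(46+t)] gives 4.6(46+t) = t(t+4.6), so t² = 4.6×46 = 211.6.
t* = √211.6 = 14.55 min.

14.55 min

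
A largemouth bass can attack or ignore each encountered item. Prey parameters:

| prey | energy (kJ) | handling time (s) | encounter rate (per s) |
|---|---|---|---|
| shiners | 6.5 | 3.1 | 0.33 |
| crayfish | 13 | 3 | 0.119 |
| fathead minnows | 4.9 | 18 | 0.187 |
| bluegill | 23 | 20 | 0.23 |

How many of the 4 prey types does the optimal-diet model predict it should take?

E/h in descending order: crayfish 4.33, shiners 2.1, bluegill 1.15, fathead minnows 0.272 kJ/s. The optimal diet is the largest prefix of this list for which every included type satisfies E_i/h_i > R on the types above it.
Rate on top 1: 1.14. shiners: 2.1 > 1.14 → include.
Rate on top 2: 1.551. bluegill: 1.15 < 1.551 → exclude; stop.
Optimal diet: crayfish, shiners — 2 of 4 types.

2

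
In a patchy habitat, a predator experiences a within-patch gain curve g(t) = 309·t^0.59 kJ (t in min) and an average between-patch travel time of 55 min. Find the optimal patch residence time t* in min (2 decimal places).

Optimal t* satisfies g'(t*) = g(t*)/(T + t*).
g'(t) = 0.59·309·t^-0.41. Setting 0.59·309·t^-0.41 = 309·t^0.59/(55+t) gives 0.59(55+t) = t, so 0.41·t = 0.59×55.
t* = 0.59×55/0.41 = 79.15 min.

79.15 min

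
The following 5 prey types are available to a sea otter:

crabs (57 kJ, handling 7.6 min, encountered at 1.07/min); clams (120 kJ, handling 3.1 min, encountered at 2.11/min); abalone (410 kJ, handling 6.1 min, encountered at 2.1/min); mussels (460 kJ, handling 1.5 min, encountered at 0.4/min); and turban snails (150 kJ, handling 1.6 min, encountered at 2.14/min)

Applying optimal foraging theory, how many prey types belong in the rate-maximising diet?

E/h in descending order: mussels 307, turban snails 93.8, abalone 67.2, clams 38.7, crabs 7.5 kJ/min. The optimal diet is the largest prefix of this list for which every included type satisfies E_i/h_i > R on the types above it.
Rate on top 1: 115. turban snails: 93.8 < 115 → exclude; stop.
Optimal diet: mussels — 1 of 5 types.

1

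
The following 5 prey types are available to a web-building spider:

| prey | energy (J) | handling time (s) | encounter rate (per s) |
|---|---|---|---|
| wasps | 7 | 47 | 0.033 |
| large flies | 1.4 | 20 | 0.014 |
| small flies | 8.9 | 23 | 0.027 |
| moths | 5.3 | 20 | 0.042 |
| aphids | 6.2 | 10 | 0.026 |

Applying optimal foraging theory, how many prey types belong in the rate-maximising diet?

3

Rank by E/h (J/s): aphids 0.62, small flies 0.387, moths 0.265, wasps 0.149, large flies 0.07. Include each in turn until the next type's E/h falls below the running intake rate.
Rate on top 1: 0.1279. small flies: 0.387 > 0.1279 → include.
Rate on top 2: 0.2135. moths: 0.265 > 0.2135 → include.
Rate on top 3: 0.2294. wasps: 0.149 < 0.2294 → exclude; stop.
Optimal diet: aphids, small flies, moths — 3 of 5 types.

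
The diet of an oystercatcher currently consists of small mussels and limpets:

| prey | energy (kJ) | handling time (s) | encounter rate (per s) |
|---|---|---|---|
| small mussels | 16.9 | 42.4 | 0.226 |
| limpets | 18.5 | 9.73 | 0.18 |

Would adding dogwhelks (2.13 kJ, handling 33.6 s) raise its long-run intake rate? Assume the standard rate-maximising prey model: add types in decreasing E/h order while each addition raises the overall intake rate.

On small mussels and limpets alone, R = ΣλE/(1+Σλh) = 7.149/12.33 = 0.5797 kJ/s.
Profitability of dogwhelks: 2.13/33.6 = 0.06339 kJ/s.
Since 0.06339 < R, time spent handling dogwhelks is better spent searching.

No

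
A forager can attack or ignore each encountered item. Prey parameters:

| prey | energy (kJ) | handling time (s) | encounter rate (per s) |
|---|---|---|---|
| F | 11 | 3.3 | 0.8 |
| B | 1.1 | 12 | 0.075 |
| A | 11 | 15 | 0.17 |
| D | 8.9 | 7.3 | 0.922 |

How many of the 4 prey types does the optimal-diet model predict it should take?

E/h in descending order: F 3.33, D 1.22, A 0.733, B 0.0917 kJ/s. The optimal diet is the largest prefix of this list for which every included type satisfies E_i/h_i > R on the types above it.
Rate on top 1: 2.418. D: 1.22 < 2.418 → exclude; stop.
Optimal diet: F — 1 of 4 types.

1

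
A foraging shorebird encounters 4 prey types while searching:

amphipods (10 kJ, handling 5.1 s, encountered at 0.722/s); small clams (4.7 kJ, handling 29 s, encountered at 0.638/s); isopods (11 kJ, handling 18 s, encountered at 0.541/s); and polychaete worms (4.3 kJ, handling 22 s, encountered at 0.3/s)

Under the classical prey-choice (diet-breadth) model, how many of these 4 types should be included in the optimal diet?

E/h in descending order: amphipods 1.96, isopods 0.611, polychaete worms 0.195, small clams 0.162 kJ/s. The optimal diet is the largest prefix of this list for which every included type satisfies E_i/h_i > R on the types above it.
Rate on top 1: 1.542. isopods: 0.611 < 1.542 → exclude; stop.
Optimal diet: amphipods — 1 of 4 types.

1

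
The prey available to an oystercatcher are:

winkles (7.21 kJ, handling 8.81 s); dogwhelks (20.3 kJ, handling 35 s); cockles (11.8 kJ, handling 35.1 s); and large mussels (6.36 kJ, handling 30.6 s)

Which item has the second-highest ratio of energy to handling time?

In descending order of E/h:
winkles: 7.21/8.81 = 0.818 kJ/s
dogwhelks: 20.3/35 = 0.58 kJ/s
cockles: 11.8/35.1 = 0.336 kJ/s
large mussels: 6.36/30.6 = 0.208 kJ/s

dogwhelks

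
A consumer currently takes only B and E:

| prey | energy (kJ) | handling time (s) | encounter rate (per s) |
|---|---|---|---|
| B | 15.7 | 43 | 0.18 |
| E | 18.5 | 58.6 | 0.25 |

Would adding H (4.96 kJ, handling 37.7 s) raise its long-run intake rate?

No

On B and E alone, R = ΣλE/(1+Σλh) = 7.451/23.39 = 0.3186 kJ/s.
H: E/h = 4.96/37.7 = 0.1316 kJ/s.
Since 0.1316 < R, time spent handling H is better spent searching.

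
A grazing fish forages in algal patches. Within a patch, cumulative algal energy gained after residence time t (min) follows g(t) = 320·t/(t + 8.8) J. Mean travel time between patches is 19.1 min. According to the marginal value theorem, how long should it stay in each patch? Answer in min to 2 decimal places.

Optimal t* satisfies g'(t*) = g(t*)/(T + t*).
g'(t) = 320·8.8/(t + 8.8)². Setting 320·8.8/(t+8.8)² = 320t/[(t+8.8)(19.1+t)] gives 8.8(19.1+t) = t(t+8.8), so t² = 8.8×19.1 = 168.1.
t* = √168.1 = 12.96 min.

12.96 min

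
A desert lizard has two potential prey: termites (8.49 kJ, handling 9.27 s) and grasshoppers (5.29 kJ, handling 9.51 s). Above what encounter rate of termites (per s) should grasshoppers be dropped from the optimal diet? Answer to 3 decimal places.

The zero-one rule: include grasshoppers iff E₂/h₂ > λE₁/(1+λh₁). Equality gives the switch point.
λE₁h₂ = E₂ + λE₂h₁ ⇒ λ = E₂/(E₁h₂ − E₂h₁) = 5.29/(80.74 − 49.04) = 0.1669 per s.

0.167 per s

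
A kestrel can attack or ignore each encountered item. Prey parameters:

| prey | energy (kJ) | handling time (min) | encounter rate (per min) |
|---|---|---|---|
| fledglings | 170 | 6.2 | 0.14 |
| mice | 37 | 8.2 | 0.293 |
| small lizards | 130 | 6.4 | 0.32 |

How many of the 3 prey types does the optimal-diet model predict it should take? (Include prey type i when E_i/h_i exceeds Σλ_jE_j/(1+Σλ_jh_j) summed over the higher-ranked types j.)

2

E/h in descending order: fledglings 27.4, small lizards 20.3, mice 4.51 kJ/min. The optimal diet is the largest prefix of this list for which every included type satisfies E_i/h_i > R on the types above it.
Rate on top 1: 12.74. small lizards: 20.3 > 12.74 → include.
Rate on top 2: 16.7. mice: 4.51 < 16.7 → exclude; stop.
Optimal diet: fledglings, small lizards — 2 of 3 types.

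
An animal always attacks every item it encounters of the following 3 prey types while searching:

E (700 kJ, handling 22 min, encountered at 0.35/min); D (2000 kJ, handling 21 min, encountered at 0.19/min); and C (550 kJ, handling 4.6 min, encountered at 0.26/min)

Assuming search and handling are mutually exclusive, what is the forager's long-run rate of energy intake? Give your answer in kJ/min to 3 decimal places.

Energy encountered per unit search time: 0.35×700 + 0.19×2000 + 0.26×550 = 768 kJ/min.
Handling time per unit search time: 0.35×22 + 0.19×21 + 0.26×4.6 = 12.89.
Rate = 768/(1 + 12.89) = 55.31 kJ/min.

55.308 kJ/min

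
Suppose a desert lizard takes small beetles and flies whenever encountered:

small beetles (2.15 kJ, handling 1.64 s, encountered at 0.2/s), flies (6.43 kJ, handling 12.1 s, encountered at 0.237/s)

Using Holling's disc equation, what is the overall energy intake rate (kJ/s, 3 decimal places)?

0.466 kJ/s

Energy encountered per unit search time: 0.2×2.15 + 0.237×6.43 = 1.954 kJ/s.
Handling time per unit search time: 0.2×1.64 + 0.237×12.1 = 3.196.
Rate = 1.954/(1 + 3.196) = 0.4657 kJ/s.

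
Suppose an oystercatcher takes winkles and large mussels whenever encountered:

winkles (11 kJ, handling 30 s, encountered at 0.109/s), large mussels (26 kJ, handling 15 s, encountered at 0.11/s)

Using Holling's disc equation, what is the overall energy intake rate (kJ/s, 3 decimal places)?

0.686 kJ/s

R = (0.109×11 + 0.11×26) / (1 + 0.109×30 + 0.11×15) = 4.059/5.92 = 0.6856 kJ/s.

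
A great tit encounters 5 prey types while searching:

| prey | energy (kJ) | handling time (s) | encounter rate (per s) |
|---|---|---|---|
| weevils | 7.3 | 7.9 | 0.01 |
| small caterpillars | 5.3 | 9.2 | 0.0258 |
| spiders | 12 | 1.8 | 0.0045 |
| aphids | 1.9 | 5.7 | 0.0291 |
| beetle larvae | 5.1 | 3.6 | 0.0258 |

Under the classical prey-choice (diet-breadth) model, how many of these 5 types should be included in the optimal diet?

Profitabilities (E/h, kJ/s): spiders 6.67, beetle larvae 1.42, weevils 0.924, small caterpillars 0.576, aphids 0.333. Add prey in this order while the next type's profitability exceeds the intake rate on those already taken.
Rate on top 1: 0.05357. beetle larvae: 1.42 > 0.05357 → include.
Rate on top 2: 0.1686. weevils: 0.924 > 0.1686 → include.
Rate on top 3: 0.2191. small caterpillars: 0.576 > 0.2191 → include.
Rate on top 4: 0.2789. aphids: 0.333 > 0.2789 → include.
Optimal diet: spiders, beetle larvae, weevils, small caterpillars, aphids — 5 of 5 types.

5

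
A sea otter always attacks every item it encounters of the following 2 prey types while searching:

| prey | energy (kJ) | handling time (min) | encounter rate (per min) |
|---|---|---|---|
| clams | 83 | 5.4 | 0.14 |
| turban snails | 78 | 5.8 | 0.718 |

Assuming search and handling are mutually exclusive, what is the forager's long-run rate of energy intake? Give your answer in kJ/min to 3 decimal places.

R = (0.14×83 + 0.718×78) / (1 + 0.14×5.4 + 0.718×5.8) = 67.62/5.92 = 11.42 kJ/min.

11.422 kJ/min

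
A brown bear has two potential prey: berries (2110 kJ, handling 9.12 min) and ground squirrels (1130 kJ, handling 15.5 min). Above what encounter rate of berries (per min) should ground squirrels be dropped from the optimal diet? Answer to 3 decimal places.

The zero-one rule: include ground squirrels iff E₂/h₂ > λE₁/(1+λh₁). Equality gives the switch point.
λE₁h₂ = E₂ + λE₂h₁ ⇒ λ = E₂/(E₁h₂ − E₂h₁) = 1130/(3.27e+04 − 1.031e+04) = 0.05045 per min.

0.050 per min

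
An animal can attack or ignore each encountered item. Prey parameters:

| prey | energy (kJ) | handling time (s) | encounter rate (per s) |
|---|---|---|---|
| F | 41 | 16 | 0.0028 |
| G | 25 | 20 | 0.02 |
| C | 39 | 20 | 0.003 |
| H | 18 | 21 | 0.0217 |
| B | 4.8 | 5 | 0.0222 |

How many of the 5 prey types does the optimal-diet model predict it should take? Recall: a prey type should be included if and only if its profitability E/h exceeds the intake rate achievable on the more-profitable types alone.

5

E/h in descending order: F 2.56, C 1.95, G 1.25, B 0.96, H 0.857 kJ/s. The optimal diet is the largest prefix of this list for which every included type satisfies E_i/h_i > R on the types above it.
Rate on top 1: 0.1099. C: 1.95 > 0.1099 → include.
Rate on top 2: 0.2098. G: 1.25 > 0.2098 → include.
Rate on top 3: 0.4863. B: 0.96 > 0.4863 → include.
Rate on top 4: 0.5189. H: 0.857 > 0.5189 → include.
Optimal diet: F, C, G, B, H — 5 of 5 types.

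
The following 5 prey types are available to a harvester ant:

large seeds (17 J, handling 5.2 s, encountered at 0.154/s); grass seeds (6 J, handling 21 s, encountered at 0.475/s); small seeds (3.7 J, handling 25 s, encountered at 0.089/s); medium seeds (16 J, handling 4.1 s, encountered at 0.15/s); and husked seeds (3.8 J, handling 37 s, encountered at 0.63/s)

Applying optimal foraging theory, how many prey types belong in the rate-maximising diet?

2

E/h in descending order: medium seeds 3.9, large seeds 3.27, grass seeds 0.286, small seeds 0.148, husked seeds 0.103 J/s. The optimal diet is the largest prefix of this list for which every included type satisfies E_i/h_i > R on the types above it.
Rate on top 1: 1.486. large seeds: 3.27 > 1.486 → include.
Rate on top 2: 2.077. grass seeds: 0.286 < 2.077 → exclude; stop.
Optimal diet: medium seeds, large seeds — 2 of 5 types.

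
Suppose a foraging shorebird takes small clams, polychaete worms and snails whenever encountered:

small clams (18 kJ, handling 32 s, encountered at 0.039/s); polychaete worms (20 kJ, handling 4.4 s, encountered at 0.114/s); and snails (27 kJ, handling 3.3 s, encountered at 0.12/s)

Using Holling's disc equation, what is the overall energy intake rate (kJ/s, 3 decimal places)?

1.978 kJ/s

R = (0.039×18 + 0.114×20 + 0.12×27) / (1 + 0.039×32 + 0.114×4.4 + 0.12×3.3) = 6.222/3.146 = 1.978 kJ/s.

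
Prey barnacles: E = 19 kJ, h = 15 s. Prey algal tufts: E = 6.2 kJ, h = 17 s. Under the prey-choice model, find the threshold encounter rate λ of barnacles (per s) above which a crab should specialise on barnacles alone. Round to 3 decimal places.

0.027 per s

At the threshold, the rate on barnacles alone equals the profitability of algal tufts: λ·19/(1 + λ·15) = 6.2/17 = 0.3647.
Rearranging, λ(19 − 0.3647×15) = 0.3647, so λ = 0.3647/13.53 = 0.02696 per s.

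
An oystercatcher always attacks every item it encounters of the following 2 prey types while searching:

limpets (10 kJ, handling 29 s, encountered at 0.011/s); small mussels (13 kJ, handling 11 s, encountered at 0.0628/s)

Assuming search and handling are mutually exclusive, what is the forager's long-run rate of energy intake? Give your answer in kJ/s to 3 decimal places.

0.461 kJ/s

R = (0.011×10 + 0.0628×13) / (1 + 0.011×29 + 0.0628×11) = 0.9264/2.01 = 0.4609 kJ/s.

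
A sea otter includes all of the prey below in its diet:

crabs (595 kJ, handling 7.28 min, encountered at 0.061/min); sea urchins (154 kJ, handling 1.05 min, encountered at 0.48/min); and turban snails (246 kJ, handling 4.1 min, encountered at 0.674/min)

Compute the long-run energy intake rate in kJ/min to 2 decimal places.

R = (0.061×595 + 0.48×154 + 0.674×246) / (1 + 0.061×7.28 + 0.48×1.05 + 0.674×4.1) = 276/4.711 = 58.58 kJ/min.

58.58 kJ/min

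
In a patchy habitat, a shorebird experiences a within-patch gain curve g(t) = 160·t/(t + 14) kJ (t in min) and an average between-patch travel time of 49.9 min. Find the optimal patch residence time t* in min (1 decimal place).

Optimal t* satisfies g'(t*) = g(t*)/(T + t*).
g'(t) = 160·14/(t + 14)². Setting 160·14/(t+14)² = 160t/[(t+14)(49.9+t)] gives 14(49.9+t) = t(t+14), so t² = 14×49.9 = 698.6.
t* = √698.6 = 26.43 min.

26.4 min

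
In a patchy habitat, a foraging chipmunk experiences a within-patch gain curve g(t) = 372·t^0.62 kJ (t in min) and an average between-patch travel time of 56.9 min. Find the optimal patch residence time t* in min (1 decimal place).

92.8 min

Maximise g(t)/(T+t): set derivative to zero → g'(t)(T+t) = g(t).
g'(t) = 0.62·372·t^-0.38. Setting 0.62·372·t^-0.38 = 372·t^0.62/(56.9+t) gives 0.62(56.9+t) = t, so 0.38·t = 0.62×56.9.
t* = 0.62×56.9/0.38 = 92.84 min.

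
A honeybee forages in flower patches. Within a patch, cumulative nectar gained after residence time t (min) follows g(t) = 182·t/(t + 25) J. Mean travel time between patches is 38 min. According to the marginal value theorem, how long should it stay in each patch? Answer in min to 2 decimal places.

By the marginal value theorem, leave when the instantaneous gain rate g'(t) equals the habitat-wide average g(t)/(T + t).
g'(t) = 182·25/(t + 25)². Setting 182·25/(t+25)² = 182t/[(t+25)(38+t)] gives 25(38+t) = t(t+25), so t² = 25×38 = 950.
t* = √950 = 30.82 min.

30.82 min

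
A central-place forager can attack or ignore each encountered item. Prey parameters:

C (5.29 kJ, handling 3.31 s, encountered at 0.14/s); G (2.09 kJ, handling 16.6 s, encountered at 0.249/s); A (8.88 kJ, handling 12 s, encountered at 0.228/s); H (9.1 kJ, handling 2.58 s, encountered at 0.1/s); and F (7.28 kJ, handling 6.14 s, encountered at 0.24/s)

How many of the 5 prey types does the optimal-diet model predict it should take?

Profitabilities (E/h, kJ/s): H 3.53, C 1.6, F 1.19, A 0.74, G 0.126. Add prey in this order while the next type's profitability exceeds the intake rate on those already taken.
Rate on top 1: 0.7234. C: 1.6 > 0.7234 → include.
Rate on top 2: 0.9589. F: 1.19 > 0.9589 → include.
Rate on top 3: 1.063. A: 0.74 < 1.063 → exclude; stop.
Optimal diet: H, C, F — 3 of 5 types.

3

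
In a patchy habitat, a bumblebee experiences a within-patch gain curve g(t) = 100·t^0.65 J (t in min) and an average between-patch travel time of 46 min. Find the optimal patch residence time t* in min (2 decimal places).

85.43 min

Maximise g(t)/(T+t): set derivative to zero → g'(t)(T+t) = g(t).
g'(t) = 0.65·100·t^-0.35. Setting 0.65·100·t^-0.35 = 100·t^0.65/(46+t) gives 0.65(46+t) = t, so 0.35·t = 0.65×46.
t* = 0.65×46/0.35 = 85.43 min.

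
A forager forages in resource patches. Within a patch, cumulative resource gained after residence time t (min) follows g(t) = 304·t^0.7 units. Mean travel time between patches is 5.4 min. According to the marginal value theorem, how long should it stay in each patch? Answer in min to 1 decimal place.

12.6 min

Optimal t* satisfies g'(t*) = g(t*)/(T + t*).
g'(t) = 0.7·304·t^-0.3. Setting 0.7·304·t^-0.3 = 304·t^0.7/(5.4+t) gives 0.7(5.4+t) = t, so 0.30·t = 0.7×5.4.
t* = 0.7×5.4/0.30 = 12.6 min.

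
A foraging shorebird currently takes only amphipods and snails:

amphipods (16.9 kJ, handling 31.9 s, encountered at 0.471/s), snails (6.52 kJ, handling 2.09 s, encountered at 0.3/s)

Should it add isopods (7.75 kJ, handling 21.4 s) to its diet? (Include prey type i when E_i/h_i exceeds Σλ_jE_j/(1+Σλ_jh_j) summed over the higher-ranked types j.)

Intake rate on the current diet: R = (0.471×16.9 + 0.3×6.52) / (1 + 0.471×31.9 + 0.3×2.09) = 9.916/16.65 = 0.5955 kJ/s.
Profitability of isopods: 7.75/21.4 = 0.3621 kJ/s.
0.3621 < 0.5955, so adding isopods would lower the average — exclude it.

No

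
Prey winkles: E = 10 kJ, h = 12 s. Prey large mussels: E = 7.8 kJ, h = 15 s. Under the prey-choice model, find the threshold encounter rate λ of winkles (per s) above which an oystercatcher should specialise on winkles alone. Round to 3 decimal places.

0.138 per s

The zero-one rule: include large mussels iff E₂/h₂ > λE₁/(1+λh₁). Equality gives the switch point.
λE₁h₂ = E₂ + λE₂h₁ ⇒ λ = E₂/(E₁h₂ − E₂h₁) = 7.8/(150 − 93.6) = 0.1383 per s.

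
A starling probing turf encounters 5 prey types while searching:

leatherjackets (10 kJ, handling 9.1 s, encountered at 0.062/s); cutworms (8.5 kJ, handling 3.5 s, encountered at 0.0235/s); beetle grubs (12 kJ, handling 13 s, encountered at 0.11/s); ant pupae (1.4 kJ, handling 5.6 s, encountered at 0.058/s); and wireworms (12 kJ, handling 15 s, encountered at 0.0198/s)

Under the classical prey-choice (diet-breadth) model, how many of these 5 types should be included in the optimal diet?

E/h in descending order: cutworms 2.43, leatherjackets 1.1, beetle grubs 0.923, wireworms 0.8, ant pupae 0.25 kJ/s. The optimal diet is the largest prefix of this list for which every included type satisfies E_i/h_i > R on the types above it.
Rate on top 1: 0.1846. leatherjackets: 1.1 > 0.1846 → include.
Rate on top 2: 0.4979. beetle grubs: 0.923 > 0.4979 → include.
Rate on top 3: 0.6955. wireworms: 0.8 > 0.6955 → include.
Rate on top 4: 0.7047. ant pupae: 0.25 < 0.7047 → exclude; stop.
Optimal diet: cutworms, leatherjackets, beetle grubs, wireworms — 4 of 5 types.

4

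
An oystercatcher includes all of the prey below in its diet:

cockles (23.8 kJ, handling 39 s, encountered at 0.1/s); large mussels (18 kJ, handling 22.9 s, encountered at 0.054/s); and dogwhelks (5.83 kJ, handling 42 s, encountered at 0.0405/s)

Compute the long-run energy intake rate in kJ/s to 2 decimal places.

0.46 kJ/s

R = (0.1×23.8 + 0.054×18 + 0.0405×5.83) / (1 + 0.1×39 + 0.054×22.9 + 0.0405×42) = 3.588/7.838 = 0.4578 kJ/s.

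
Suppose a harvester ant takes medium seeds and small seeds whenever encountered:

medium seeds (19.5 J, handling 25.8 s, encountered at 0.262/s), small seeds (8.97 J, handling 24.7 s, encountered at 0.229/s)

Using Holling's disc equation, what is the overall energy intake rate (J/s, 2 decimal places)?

Energy encountered per unit search time: 0.262×19.5 + 0.229×8.97 = 7.163 J/s.
Handling time per unit search time: 0.262×25.8 + 0.229×24.7 = 12.42.
Rate = 7.163/(1 + 12.42) = 0.5339 J/s.

0.53 J/s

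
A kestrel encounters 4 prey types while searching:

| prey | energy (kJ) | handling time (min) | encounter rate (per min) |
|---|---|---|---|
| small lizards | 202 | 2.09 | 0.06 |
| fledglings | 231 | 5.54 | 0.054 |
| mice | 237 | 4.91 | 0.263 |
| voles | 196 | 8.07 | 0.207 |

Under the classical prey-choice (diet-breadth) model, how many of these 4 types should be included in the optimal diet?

Rank by E/h (kJ/min): small lizards 96.7, mice 48.3, fledglings 41.7, voles 24.3. Include each in turn until the next type's E/h falls below the running intake rate.
Rate on top 1: 10.77. mice: 48.3 > 10.77 → include.
Rate on top 2: 30.81. fledglings: 41.7 > 30.81 → include.
Rate on top 3: 32.01. voles: 24.3 < 32.01 → exclude; stop.
Optimal diet: small lizards, mice, fledglings — 3 of 4 types.

3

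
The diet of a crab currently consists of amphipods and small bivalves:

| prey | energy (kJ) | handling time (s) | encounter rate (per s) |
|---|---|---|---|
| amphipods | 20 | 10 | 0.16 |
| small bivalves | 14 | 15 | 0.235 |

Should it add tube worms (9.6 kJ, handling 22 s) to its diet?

No

Intake rate on the current diet: R = (0.16×20 + 0.235×14) / (1 + 0.16×10 + 0.235×15) = 6.49/6.125 = 1.06 kJ/s.
Profitability of tube worms: 9.6/22 = 0.4364 kJ/s.
Since 0.4364 < R, time spent handling tube worms is better spent searching.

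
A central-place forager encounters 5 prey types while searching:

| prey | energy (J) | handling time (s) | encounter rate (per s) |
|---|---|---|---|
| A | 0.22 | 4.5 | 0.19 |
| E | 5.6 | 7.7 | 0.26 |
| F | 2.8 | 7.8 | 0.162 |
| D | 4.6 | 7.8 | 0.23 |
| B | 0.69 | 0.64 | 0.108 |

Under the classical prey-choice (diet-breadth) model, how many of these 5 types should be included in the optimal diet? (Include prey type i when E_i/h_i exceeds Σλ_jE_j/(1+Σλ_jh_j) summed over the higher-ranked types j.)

Profitabilities (E/h, J/s): B 1.08, E 0.727, D 0.59, F 0.359, A 0.0489. Add prey in this order while the next type's profitability exceeds the intake rate on those already taken.
Rate on top 1: 0.0697. E: 0.727 > 0.0697 → include.
Rate on top 2: 0.4984. D: 0.59 > 0.4984 → include.
Rate on top 3: 0.5321. F: 0.359 < 0.5321 → exclude; stop.
Optimal diet: B, E, D — 3 of 5 types.

3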